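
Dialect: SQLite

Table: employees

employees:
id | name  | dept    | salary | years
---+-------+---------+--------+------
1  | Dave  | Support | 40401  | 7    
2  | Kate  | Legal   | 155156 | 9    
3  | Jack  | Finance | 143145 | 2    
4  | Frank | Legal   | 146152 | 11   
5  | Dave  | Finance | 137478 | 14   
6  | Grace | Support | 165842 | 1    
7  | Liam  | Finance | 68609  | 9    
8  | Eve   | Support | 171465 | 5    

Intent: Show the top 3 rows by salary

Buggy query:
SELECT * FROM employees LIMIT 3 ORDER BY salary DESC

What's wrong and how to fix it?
Bug: ORDER BY cannot follow LIMIT; LIMIT is the final clause

Fix: Sort with ORDER BY, then apply LIMIT

Corrected query:
SELECT * FROM employees ORDER BY salary DESC LIMIT 3

Result:
id | name  | dept    | salary | years
---+-------+---------+--------+------
8  | Eve   | Support | 171465 | 5    
6  | Grace | Support | 165842 | 1    
2  | Kate  | Legal   | 155156 | 9    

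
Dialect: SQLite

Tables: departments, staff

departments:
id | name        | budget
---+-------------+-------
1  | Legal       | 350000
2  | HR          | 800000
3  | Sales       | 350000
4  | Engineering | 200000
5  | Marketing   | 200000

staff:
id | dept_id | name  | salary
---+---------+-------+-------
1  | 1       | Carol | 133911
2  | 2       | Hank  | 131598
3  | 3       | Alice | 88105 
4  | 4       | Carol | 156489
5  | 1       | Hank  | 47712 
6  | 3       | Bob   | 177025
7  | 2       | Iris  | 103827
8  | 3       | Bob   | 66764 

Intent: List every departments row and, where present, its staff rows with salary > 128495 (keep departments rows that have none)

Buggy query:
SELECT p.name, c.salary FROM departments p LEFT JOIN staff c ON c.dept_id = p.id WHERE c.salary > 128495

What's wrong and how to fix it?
Bug: Filtering c.salary in WHERE discards the NULL rows produced by LEFT JOIN, turning it into an inner join

Fix: Move the right-table condition into the ON clause so unmatched parents are kept

Corrected query:
SELECT p.name, c.salary FROM departments p LEFT JOIN staff c ON c.dept_id = p.id AND c.salary > 128495

Result:
name        | salary
------------+-------
Legal       | 133911
HR          | 131598
Sales       | 177025
Engineering | 156489
Marketing   | NULL  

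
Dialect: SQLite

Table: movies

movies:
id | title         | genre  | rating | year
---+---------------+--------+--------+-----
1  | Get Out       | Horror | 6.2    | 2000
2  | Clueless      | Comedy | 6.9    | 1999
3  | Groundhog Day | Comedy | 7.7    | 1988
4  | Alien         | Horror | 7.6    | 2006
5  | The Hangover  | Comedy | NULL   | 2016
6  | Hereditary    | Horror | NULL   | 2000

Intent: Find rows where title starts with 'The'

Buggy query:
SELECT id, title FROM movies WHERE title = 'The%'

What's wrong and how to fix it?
Bug: '=' compares the literal string including the % character; pattern matching needs LIKE

Fix: Use LIKE for wildcard pattern matching

Corrected query:
SELECT id, title FROM movies WHERE title LIKE 'The%'

Result:
id | title       
---+-------------
5  | The Hangover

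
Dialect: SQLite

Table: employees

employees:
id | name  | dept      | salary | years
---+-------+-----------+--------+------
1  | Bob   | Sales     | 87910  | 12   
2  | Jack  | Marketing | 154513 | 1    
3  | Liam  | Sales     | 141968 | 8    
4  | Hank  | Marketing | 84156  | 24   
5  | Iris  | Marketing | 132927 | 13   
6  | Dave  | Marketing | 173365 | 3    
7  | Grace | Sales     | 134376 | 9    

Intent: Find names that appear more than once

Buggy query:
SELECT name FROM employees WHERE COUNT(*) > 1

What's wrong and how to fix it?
Bug: WHERE can't reference COUNT(*); aggregates are computed after WHERE

Fix: GROUP BY name, then filter groups with HAVING COUNT(*) > 1

Corrected query:
SELECT name FROM employees GROUP BY name HAVING COUNT(*) > 1

Result:
(no rows)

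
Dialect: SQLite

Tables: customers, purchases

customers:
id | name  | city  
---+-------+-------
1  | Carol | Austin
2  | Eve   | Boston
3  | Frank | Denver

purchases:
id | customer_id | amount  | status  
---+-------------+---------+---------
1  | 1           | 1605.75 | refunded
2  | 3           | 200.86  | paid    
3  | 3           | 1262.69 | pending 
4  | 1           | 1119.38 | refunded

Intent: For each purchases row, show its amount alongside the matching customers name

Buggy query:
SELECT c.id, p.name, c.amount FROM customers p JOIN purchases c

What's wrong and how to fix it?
Bug: Missing join condition: each purchases row is matched to all customers rows instead of just its own

Fix: Specify the join condition linking the foreign key to the parent id

Corrected query:
SELECT c.id, p.name, c.amount FROM customers p JOIN purchases c ON c.customer_id = p.id

Result:
id | name  | amount 
---+-------+--------
1  | Carol | 1605.75
2  | Frank | 200.86 
3  | Frank | 1262.69
4  | Carol | 1119.38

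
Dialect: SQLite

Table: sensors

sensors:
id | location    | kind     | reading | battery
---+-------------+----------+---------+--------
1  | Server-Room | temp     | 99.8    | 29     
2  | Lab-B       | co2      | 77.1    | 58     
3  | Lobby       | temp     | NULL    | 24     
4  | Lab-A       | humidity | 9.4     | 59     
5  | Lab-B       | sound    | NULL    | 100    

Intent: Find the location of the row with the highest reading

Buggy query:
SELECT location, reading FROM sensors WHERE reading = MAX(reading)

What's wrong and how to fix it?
Bug: WHERE is evaluated per row; an aggregate over the whole table isn't defined there

Fix: Wrap MAX in a scalar subquery so WHERE compares against a single value

Corrected query:
SELECT location, reading FROM sensors WHERE reading = (SELECT MAX(reading) FROM sensors)

Result:
location    | reading
------------+--------
Server-Room | 99.8   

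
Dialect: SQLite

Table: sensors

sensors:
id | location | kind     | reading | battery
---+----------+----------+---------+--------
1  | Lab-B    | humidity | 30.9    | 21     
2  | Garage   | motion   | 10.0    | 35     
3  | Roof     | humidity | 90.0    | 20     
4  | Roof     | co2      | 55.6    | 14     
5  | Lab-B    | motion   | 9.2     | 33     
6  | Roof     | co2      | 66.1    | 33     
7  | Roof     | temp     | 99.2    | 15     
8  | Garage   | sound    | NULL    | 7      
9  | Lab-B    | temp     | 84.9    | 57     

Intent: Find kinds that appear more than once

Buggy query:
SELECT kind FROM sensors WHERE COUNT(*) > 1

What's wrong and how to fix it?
Bug: COUNT(*) is an aggregate and cannot be used in WHERE

Fix: Group first, then use HAVING for the count condition

Corrected query:
SELECT kind FROM sensors GROUP BY kind HAVING COUNT(*) > 1

Result:
kind    
--------
co2     
humidity
motion  
temp    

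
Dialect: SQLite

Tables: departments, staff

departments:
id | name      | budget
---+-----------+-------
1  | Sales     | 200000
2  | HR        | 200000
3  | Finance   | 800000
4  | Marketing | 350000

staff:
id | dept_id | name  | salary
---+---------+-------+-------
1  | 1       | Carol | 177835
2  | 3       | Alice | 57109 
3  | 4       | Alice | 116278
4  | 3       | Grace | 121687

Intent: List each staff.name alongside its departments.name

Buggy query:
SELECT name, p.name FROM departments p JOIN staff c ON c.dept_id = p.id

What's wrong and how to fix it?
Bug: 'name' exists in both joined tables, so the database can't tell which one is meant

Fix: Qualify the column with its table alias (c.name)

Corrected query:
SELECT c.name, p.name FROM departments p JOIN staff c ON c.dept_id = p.id

Result:
name  | name     
------+----------
Carol | Sales    
Alice | Finance  
Alice | Marketing
Grace | Finance  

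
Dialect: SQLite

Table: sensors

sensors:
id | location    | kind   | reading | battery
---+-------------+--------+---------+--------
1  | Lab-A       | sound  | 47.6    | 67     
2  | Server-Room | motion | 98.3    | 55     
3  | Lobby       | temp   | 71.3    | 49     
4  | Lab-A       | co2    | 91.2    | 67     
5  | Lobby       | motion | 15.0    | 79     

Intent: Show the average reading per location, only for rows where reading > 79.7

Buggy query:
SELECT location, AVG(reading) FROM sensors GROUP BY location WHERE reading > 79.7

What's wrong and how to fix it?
Bug: Row-level WHERE must come before GROUP BY in the clause order

Fix: Place WHERE between FROM and GROUP BY

Corrected query:
SELECT location, AVG(reading) FROM sensors WHERE reading > 79.7 GROUP BY location

Result:
location    | AVG(reading)
------------+-------------
Lab-A       | 91.2        
Server-Room | 98.3        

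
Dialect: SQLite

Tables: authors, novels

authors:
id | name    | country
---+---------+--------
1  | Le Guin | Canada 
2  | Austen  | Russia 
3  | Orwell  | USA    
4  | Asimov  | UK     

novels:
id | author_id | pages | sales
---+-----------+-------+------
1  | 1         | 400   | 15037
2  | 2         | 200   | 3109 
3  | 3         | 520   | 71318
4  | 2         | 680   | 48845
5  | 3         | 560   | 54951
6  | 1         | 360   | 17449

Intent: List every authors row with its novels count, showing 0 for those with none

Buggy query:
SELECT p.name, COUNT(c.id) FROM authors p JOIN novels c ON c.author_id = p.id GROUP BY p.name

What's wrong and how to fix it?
Bug: An inner join excludes parents with zero children

Fix: Use LEFT JOIN so parents without children still appear (COUNT(c.id) gives 0)

Corrected query:
SELECT p.name, COUNT(c.id) FROM authors p LEFT JOIN novels c ON c.author_id = p.id GROUP BY p.name

Result:
name    | COUNT(c.id)
--------+------------
Asimov  | 0          
Austen  | 2          
Le Guin | 2          
Orwell  | 2          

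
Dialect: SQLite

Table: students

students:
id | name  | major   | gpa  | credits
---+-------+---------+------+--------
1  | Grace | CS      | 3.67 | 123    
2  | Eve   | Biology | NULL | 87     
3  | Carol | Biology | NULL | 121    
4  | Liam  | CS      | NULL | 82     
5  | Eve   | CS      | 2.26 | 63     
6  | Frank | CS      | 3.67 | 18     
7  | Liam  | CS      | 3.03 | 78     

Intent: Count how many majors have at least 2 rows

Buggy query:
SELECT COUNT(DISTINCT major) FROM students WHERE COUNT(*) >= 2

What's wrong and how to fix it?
Bug: COUNT(*) cannot appear in WHERE; the per-group count doesn't exist yet

Fix: Group first with HAVING COUNT(*) >= 2, then COUNT the resulting groups

Corrected query:
SELECT COUNT(*) FROM (SELECT major FROM students GROUP BY major HAVING COUNT(*) >= 2)

Result:
COUNT(*)
--------
2       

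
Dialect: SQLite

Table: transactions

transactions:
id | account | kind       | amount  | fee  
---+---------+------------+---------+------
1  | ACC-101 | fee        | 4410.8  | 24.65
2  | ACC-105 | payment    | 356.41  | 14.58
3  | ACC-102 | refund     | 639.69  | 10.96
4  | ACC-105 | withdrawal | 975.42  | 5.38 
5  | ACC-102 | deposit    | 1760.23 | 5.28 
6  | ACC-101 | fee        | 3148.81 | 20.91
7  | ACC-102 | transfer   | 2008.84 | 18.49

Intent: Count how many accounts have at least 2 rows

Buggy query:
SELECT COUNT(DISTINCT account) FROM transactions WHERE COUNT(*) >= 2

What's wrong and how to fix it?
Bug: COUNT(*) cannot appear in WHERE; the per-group count doesn't exist yet

Fix: Group first with HAVING COUNT(*) >= 2, then COUNT the resulting groups

Corrected query:
SELECT COUNT(*) FROM (SELECT account FROM transactions GROUP BY account HAVING COUNT(*) >= 2)

Result:
COUNT(*)
--------
3       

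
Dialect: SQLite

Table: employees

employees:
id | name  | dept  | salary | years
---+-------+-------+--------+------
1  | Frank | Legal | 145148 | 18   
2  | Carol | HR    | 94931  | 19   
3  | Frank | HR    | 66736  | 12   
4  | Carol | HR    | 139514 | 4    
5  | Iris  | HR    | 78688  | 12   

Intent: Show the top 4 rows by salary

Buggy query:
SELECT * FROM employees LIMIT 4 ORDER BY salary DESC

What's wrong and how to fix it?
Bug: ORDER BY cannot follow LIMIT; LIMIT is the final clause

Fix: Sort with ORDER BY, then apply LIMIT

Corrected query:
SELECT * FROM employees ORDER BY salary DESC LIMIT 4

Result:
id | name  | dept  | salary | years
---+-------+-------+--------+------
1  | Frank | Legal | 145148 | 18   
4  | Carol | HR    | 139514 | 4    
2  | Carol | HR    | 94931  | 19   
5  | Iris  | HR    | 78688  | 12   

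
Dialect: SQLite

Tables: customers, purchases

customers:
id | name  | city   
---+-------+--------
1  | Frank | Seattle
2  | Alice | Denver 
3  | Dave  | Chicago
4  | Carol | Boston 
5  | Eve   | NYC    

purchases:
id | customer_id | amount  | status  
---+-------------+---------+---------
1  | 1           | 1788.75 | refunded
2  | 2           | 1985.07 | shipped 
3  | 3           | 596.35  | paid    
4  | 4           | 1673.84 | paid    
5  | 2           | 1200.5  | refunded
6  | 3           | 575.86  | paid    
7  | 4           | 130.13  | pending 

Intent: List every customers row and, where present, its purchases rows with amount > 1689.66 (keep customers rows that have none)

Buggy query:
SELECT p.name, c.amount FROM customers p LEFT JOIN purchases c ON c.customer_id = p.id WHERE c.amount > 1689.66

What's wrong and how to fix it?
Bug: Filtering c.amount in WHERE discards the NULL rows produced by LEFT JOIN, turning it into an inner join

Fix: Move the right-table condition into the ON clause so unmatched parents are kept

Corrected query:
SELECT p.name, c.amount FROM customers p LEFT JOIN purchases c ON c.customer_id = p.id AND c.amount > 1689.66

Result:
name  | amount 
------+--------
Frank | 1788.75
Alice | 1985.07
Dave  | NULL   
Carol | NULL   
Eve   | NULL   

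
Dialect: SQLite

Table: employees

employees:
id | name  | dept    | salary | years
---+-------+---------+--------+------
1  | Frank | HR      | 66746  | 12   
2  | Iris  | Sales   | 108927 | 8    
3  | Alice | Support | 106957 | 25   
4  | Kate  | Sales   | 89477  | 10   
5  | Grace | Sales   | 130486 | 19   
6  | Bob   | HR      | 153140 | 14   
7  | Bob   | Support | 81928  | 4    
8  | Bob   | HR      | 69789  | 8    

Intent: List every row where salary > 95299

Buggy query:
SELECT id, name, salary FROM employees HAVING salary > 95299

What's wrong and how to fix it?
Bug: This is a non-aggregate query (no GROUP BY, no aggregates), so in SQLite the HAVING clause is invalid here; a row-level condition belongs in WHERE

Fix: Replace HAVING with WHERE since the condition applies to individual rows

Corrected query:
SELECT id, name, salary FROM employees WHERE salary > 95299

Result:
id | name  | salary
---+-------+-------
2  | Iris  | 108927
3  | Alice | 106957
5  | Grace | 130486
6  | Bob   | 153140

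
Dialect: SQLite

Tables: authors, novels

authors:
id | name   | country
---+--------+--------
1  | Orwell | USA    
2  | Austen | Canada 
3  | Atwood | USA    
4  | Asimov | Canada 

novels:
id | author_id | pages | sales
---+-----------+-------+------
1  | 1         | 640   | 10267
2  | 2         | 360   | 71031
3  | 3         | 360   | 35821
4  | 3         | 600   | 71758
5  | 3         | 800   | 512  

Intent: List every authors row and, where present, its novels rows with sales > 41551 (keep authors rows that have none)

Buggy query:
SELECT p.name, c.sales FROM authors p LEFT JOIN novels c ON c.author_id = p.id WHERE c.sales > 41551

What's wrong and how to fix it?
Bug: A WHERE condition on the right-hand table after LEFT JOIN drops unmatched parents

Fix: Move the right-table condition into the ON clause so unmatched parents are kept

Corrected query:
SELECT p.name, c.sales FROM authors p LEFT JOIN novels c ON c.author_id = p.id AND c.sales > 41551

Result:
name   | sales
-------+------
Orwell | NULL 
Austen | 71031
Atwood | 71758
Asimov | NULL 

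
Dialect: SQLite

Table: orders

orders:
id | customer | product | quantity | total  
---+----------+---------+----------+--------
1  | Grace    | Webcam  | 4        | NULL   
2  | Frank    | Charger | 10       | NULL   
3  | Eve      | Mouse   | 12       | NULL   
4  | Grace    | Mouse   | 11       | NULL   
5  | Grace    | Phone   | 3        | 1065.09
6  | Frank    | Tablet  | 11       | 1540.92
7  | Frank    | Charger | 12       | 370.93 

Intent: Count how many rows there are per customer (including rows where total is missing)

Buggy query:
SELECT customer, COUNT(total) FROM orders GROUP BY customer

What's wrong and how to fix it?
Bug: COUNT(column) counts non-NULL values only; rows with NULL total aren't counted

Fix: Use COUNT(*) to count all rows regardless of NULL

Corrected query:
SELECT customer, COUNT(*) FROM orders GROUP BY customer

Result:
customer | COUNT(*)
---------+---------
Eve      | 1       
Frank    | 3       
Grace    | 3       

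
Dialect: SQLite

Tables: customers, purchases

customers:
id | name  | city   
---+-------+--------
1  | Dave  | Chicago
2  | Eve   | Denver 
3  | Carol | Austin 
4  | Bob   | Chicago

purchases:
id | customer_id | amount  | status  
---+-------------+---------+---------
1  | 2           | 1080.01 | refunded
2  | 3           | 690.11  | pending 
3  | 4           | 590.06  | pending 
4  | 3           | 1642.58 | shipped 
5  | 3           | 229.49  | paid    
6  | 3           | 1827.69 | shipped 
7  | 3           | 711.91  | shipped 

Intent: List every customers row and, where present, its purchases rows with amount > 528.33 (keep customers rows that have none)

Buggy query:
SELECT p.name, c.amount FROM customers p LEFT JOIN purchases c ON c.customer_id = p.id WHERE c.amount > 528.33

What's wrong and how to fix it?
Bug: A WHERE condition on the right-hand table after LEFT JOIN drops unmatched parents

Fix: Put 'c.amount > 528.33' in the JOIN's ON clause instead of WHERE

Corrected query:
SELECT p.name, c.amount FROM customers p LEFT JOIN purchases c ON c.customer_id = p.id AND c.amount > 528.33

Result:
name  | amount 
------+--------
Dave  | NULL   
Eve   | 1080.01
Carol | 690.11 
Carol | 711.91 
Carol | 1642.58
Carol | 1827.69
Bob   | 590.06 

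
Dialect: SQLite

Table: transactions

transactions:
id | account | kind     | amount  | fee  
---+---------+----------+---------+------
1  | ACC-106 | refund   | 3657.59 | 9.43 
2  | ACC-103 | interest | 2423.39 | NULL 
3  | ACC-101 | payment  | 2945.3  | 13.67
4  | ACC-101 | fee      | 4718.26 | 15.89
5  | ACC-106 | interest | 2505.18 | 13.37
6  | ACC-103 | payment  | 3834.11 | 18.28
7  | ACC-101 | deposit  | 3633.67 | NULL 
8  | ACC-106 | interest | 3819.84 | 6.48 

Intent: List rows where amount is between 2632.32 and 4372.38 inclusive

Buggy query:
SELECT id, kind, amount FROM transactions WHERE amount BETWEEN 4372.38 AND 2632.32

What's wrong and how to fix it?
Bug: The bounds are reversed; BETWEEN a AND b requires a <= b to match anything

Fix: Swap the bounds so the smaller value comes first

Corrected query:
SELECT id, kind, amount FROM transactions WHERE amount BETWEEN 2632.32 AND 4372.38

Result:
id | kind     | amount 
---+----------+--------
1  | refund   | 3657.59
3  | payment  | 2945.3 
6  | payment  | 3834.11
7  | deposit  | 3633.67
8  | interest | 3819.84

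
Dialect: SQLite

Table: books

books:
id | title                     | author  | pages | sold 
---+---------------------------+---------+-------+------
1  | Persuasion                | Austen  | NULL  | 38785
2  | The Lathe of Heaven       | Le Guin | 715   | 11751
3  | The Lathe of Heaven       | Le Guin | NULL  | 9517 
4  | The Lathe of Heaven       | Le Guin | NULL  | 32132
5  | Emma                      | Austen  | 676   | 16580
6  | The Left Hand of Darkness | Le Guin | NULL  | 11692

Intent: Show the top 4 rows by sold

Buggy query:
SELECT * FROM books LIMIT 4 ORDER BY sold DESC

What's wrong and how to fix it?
Bug: ORDER BY cannot follow LIMIT; LIMIT is the final clause

Fix: Sort with ORDER BY, then apply LIMIT

Corrected query:
SELECT * FROM books ORDER BY sold DESC LIMIT 4

Result:
id | title               | author  | pages | sold 
---+---------------------+---------+-------+------
1  | Persuasion          | Austen  | NULL  | 38785
4  | The Lathe of Heaven | Le Guin | NULL  | 32132
5  | Emma                | Austen  | 676   | 16580
2  | The Lathe of Heaven | Le Guin | 715   | 11751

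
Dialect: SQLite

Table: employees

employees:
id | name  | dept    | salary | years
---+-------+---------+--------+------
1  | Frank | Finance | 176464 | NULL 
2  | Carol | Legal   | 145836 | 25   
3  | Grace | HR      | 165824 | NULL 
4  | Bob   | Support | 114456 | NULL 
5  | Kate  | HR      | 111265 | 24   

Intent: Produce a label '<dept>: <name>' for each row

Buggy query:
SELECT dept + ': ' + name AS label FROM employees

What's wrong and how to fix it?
Bug: SQLite uses || for string concatenation; + coerces text to numbers (yielding 0)

Fix: Replace + with || to concatenate text

Corrected query:
SELECT dept || ': ' || name AS label FROM employees

Result:
label         
--------------
Finance: Frank
Legal: Carol  
HR: Grace     
Support: Bob  
HR: Kate      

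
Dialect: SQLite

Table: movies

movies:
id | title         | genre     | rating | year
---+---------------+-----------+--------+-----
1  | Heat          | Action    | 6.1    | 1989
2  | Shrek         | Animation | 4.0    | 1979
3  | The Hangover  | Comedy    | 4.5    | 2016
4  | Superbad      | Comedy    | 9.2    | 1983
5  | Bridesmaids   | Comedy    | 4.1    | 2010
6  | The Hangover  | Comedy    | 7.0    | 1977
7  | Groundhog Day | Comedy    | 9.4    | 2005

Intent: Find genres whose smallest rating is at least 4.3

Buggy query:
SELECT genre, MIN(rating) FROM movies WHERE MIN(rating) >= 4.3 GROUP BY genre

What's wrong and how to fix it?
Bug: Aggregates like MIN are computed per group after WHERE runs

Fix: Use HAVING for the per-group MIN condition

Corrected query:
SELECT genre, MIN(rating) FROM movies GROUP BY genre HAVING MIN(rating) >= 4.3

Result:
genre  | MIN(rating)
-------+------------
Action | 6.1        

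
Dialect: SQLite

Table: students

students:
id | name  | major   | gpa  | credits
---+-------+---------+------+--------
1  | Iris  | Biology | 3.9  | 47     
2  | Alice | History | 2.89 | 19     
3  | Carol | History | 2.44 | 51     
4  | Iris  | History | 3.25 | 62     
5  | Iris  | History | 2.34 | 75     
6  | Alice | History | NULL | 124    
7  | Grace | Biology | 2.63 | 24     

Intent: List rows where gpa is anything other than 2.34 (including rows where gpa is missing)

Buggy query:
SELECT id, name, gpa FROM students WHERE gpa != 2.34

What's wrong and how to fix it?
Bug: 'gpa != 2.34' is unknown when gpa is NULL, so NULL rows are silently excluded

Fix: Add an explicit OR gpa IS NULL to include the missing-value rows

Corrected query:
SELECT id, name, gpa FROM students WHERE gpa != 2.34 OR gpa IS NULL

Result:
id | name  | gpa 
---+-------+-----
1  | Iris  | 3.9 
2  | Alice | 2.89
3  | Carol | 2.44
4  | Iris  | 3.25
6  | Alice | NULL
7  | Grace | 2.63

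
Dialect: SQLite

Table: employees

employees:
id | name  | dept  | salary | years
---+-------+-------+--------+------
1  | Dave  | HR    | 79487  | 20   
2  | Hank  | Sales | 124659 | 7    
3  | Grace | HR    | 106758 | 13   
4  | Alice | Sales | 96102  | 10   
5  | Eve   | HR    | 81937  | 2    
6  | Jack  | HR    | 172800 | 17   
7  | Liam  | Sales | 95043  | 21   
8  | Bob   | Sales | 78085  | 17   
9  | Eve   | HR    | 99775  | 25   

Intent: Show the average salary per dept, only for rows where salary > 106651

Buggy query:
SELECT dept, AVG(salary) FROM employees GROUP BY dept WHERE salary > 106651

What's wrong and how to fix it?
Bug: Row-level WHERE must come before GROUP BY in the clause order

Fix: Place WHERE between FROM and GROUP BY

Corrected query:
SELECT dept, AVG(salary) FROM employees WHERE salary > 106651 GROUP BY dept

Result:
dept  | AVG(salary)
------+------------
HR    | 139779     
Sales | 124659     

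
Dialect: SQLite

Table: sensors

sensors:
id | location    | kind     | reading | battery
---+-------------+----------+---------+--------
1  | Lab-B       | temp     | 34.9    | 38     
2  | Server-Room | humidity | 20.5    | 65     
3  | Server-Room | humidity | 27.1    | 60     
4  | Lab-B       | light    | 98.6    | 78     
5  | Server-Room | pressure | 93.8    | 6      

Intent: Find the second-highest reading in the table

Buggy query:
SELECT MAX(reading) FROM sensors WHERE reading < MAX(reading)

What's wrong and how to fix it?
Bug: MAX(reading) on the right of the comparison is an aggregate-in-WHERE error

Fix: Compute the overall MAX in a subquery, then take MAX of rows below it

Corrected query:
SELECT MAX(reading) FROM sensors WHERE reading < (SELECT MAX(reading) FROM sensors)

Result:
MAX(reading)
------------
93.8        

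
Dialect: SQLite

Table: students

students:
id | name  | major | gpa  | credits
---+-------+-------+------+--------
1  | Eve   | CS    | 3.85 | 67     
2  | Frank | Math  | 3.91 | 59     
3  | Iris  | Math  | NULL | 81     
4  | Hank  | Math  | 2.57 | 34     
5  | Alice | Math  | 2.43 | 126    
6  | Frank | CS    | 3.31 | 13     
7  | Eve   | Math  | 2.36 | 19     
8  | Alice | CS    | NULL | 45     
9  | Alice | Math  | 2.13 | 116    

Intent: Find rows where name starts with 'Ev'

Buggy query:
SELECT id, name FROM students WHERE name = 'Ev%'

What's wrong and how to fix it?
Bug: '=' compares the literal string including the % character; pattern matching needs LIKE

Fix: Use LIKE for wildcard pattern matching

Corrected query:
SELECT id, name FROM students WHERE name LIKE 'Ev%'

Result:
id | name
---+-----
1  | Eve 
7  | Eve 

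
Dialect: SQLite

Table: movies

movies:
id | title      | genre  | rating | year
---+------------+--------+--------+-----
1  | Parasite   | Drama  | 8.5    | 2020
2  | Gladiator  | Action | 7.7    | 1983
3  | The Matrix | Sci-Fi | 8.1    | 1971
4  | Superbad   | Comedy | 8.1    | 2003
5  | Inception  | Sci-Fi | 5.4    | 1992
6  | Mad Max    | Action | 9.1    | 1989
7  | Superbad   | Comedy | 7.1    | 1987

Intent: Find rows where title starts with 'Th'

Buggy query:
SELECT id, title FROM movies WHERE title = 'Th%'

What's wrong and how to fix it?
Bug: Wildcards only work with LIKE; '=' treats '%' as a literal character

Fix: Replace '=' with LIKE so 'Th%' is treated as a pattern

Corrected query:
SELECT id, title FROM movies WHERE title LIKE 'Th%'

Result:
id | title     
---+-----------
3  | The Matrix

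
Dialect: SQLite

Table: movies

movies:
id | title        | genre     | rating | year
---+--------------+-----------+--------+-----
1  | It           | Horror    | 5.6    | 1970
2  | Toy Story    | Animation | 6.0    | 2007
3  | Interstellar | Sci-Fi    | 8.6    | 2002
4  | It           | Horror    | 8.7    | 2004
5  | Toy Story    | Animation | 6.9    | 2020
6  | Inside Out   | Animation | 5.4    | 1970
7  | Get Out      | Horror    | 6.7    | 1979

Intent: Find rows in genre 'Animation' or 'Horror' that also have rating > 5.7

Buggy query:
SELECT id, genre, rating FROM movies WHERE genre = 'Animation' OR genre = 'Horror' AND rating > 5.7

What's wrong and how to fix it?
Bug: Without parentheses, AND is evaluated before OR, so the rating filter only applies to the 'Horror' branch

Fix: Add parentheses around the OR so the AND applies to both alternatives

Corrected query:
SELECT id, genre, rating FROM movies WHERE (genre = 'Animation' OR genre = 'Horror') AND rating > 5.7

Result:
id | genre     | rating
---+-----------+-------
2  | Animation | 6     
4  | Horror    | 8.7   
5  | Animation | 6.9   
7  | Horror    | 6.7   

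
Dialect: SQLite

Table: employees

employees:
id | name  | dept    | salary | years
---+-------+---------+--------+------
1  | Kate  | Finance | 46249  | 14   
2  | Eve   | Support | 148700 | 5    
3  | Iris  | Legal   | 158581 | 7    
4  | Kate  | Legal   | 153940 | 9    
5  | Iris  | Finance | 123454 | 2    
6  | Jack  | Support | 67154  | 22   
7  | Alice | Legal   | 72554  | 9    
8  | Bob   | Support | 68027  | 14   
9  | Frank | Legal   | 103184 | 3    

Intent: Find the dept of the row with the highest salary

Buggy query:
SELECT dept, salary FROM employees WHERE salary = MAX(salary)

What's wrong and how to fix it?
Bug: WHERE is evaluated per row; an aggregate over the whole table isn't defined there

Fix: Wrap MAX in a scalar subquery so WHERE compares against a single value

Corrected query:
SELECT dept, salary FROM employees WHERE salary = (SELECT MAX(salary) FROM employees)

Result:
dept  | salary
------+-------
Legal | 158581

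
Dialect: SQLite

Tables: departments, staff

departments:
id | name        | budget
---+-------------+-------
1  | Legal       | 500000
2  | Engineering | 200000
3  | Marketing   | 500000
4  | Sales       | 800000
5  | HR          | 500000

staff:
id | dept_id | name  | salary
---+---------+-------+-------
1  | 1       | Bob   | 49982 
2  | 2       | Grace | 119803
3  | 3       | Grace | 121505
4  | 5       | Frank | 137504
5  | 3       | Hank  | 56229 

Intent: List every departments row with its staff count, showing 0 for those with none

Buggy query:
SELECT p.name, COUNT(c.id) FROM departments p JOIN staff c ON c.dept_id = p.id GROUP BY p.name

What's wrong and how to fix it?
Bug: An inner join excludes parents with zero children

Fix: Use LEFT JOIN so parents without children still appear (COUNT(c.id) gives 0)

Corrected query:
SELECT p.name, COUNT(c.id) FROM departments p LEFT JOIN staff c ON c.dept_id = p.id GROUP BY p.name

Result:
name        | COUNT(c.id)
------------+------------
Engineering | 1          
HR          | 1          
Legal       | 1          
Marketing   | 2          
Sales       | 0          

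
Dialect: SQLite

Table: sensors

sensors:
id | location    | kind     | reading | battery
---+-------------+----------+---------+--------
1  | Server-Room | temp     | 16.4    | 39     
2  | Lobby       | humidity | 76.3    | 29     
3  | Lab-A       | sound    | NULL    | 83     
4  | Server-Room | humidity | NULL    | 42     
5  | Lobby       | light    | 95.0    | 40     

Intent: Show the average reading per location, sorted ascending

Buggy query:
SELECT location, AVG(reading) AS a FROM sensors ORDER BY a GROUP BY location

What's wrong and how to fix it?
Bug: GROUP BY must precede ORDER BY

Fix: Reorder: SELECT … FROM … GROUP BY … ORDER BY …

Corrected query:
SELECT location, AVG(reading) AS a FROM sensors GROUP BY location ORDER BY a

Result:
location    | a    
------------+------
Lab-A       | NULL 
Server-Room | 16.4 
Lobby       | 85.65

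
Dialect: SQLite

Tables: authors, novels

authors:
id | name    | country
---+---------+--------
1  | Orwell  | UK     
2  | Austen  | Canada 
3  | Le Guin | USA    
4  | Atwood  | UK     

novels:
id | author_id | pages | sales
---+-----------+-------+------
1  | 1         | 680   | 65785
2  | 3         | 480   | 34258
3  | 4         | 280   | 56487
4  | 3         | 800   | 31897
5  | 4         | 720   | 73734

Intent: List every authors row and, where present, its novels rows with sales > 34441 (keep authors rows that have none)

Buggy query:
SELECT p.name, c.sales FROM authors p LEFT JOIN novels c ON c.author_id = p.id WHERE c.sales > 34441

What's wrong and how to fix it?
Bug: Filtering c.sales in WHERE discards the NULL rows produced by LEFT JOIN, turning it into an inner join

Fix: Move the right-table condition into the ON clause so unmatched parents are kept

Corrected query:
SELECT p.name, c.sales FROM authors p LEFT JOIN novels c ON c.author_id = p.id AND c.sales > 34441

Result:
name    | sales
--------+------
Orwell  | 65785
Austen  | NULL 
Le Guin | NULL 
Atwood  | 56487
Atwood  | 73734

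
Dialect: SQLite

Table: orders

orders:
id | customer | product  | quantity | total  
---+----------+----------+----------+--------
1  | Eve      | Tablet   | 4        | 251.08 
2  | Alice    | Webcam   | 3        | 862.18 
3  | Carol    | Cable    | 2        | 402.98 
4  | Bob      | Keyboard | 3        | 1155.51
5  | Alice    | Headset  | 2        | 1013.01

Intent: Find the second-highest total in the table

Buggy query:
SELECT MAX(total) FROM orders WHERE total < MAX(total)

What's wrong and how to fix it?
Bug: The inner MAX is an aggregate inside WHERE, which is not allowed

Fix: Put the inner MAX in a scalar subquery

Corrected query:
SELECT MAX(total) FROM orders WHERE total < (SELECT MAX(total) FROM orders)

Result:
MAX(total)
----------
1013.01   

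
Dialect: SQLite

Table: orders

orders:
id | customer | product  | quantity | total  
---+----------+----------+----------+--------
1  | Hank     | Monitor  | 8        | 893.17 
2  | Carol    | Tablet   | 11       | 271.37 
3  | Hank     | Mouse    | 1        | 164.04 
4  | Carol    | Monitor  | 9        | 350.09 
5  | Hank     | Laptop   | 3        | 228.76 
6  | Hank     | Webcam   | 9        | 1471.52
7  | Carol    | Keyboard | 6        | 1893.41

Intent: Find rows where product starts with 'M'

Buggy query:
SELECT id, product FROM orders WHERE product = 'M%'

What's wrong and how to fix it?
Bug: Wildcards only work with LIKE; '=' treats '%' as a literal character

Fix: Use LIKE for wildcard pattern matching

Corrected query:
SELECT id, product FROM orders WHERE product LIKE 'M%'

Result:
id | product
---+--------
1  | Monitor
3  | Mouse  
4  | Monitor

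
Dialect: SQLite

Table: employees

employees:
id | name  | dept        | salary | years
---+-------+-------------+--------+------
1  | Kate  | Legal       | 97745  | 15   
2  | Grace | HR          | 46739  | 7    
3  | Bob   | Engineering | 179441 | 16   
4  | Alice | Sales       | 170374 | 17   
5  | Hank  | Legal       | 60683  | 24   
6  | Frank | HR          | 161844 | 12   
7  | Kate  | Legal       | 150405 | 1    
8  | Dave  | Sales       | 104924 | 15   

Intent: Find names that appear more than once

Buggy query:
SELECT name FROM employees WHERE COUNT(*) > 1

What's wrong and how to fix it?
Bug: COUNT(*) is an aggregate and cannot be used in WHERE

Fix: GROUP BY name, then filter groups with HAVING COUNT(*) > 1

Corrected query:
SELECT name FROM employees GROUP BY name HAVING COUNT(*) > 1

Result:
name
----
Kate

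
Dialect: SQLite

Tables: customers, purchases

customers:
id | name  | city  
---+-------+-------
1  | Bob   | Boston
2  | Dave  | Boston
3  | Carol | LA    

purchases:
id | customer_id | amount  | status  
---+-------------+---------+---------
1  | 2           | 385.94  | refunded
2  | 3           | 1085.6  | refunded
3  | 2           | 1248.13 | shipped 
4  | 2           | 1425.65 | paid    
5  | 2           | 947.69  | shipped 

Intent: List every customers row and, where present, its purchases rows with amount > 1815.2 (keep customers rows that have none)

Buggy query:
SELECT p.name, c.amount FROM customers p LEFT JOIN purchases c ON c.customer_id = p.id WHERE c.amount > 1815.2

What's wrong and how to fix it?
Bug: A WHERE condition on the right-hand table after LEFT JOIN drops unmatched parents

Fix: Put 'c.amount > 1815.2' in the JOIN's ON clause instead of WHERE

Corrected query:
SELECT p.name, c.amount FROM customers p LEFT JOIN purchases c ON c.customer_id = p.id AND c.amount > 1815.2

Result:
name  | amount
------+-------
Bob   | NULL  
Dave  | NULL  
Carol | NULL  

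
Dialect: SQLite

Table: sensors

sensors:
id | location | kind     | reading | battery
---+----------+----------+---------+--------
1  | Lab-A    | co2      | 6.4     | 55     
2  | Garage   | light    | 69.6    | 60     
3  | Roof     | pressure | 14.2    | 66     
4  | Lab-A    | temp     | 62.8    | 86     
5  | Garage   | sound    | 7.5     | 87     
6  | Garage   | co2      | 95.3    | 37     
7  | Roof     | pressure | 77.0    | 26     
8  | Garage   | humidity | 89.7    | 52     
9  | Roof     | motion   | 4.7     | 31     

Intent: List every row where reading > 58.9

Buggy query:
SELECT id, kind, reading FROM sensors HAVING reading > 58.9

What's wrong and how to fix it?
Bug: HAVING filters the output of aggregation, but this query has no GROUP BY and no aggregate functions, so SQLite rejects it (HAVING clause on a non-aggregate query); the condition here is per row

Fix: Replace HAVING with WHERE since the condition applies to individual rows

Corrected query:
SELECT id, kind, reading FROM sensors WHERE reading > 58.9

Result:
id | kind     | reading
---+----------+--------
2  | light    | 69.6   
4  | temp     | 62.8   
6  | co2      | 95.3   
7  | pressure | 77     
8  | humidity | 89.7   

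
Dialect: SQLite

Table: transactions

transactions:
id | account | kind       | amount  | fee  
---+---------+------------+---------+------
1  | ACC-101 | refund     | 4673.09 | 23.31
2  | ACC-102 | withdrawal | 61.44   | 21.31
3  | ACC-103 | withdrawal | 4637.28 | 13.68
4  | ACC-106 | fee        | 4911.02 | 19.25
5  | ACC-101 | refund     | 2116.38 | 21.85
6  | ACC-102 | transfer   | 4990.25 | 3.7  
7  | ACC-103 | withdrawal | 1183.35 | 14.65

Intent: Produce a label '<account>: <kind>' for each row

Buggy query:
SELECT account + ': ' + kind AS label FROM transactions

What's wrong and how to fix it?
Bug: SQLite uses || for string concatenation; + coerces text to numbers (yielding 0)

Fix: Use the || operator for string concatenation

Corrected query:
SELECT account || ': ' || kind AS label FROM transactions

Result:
label              
-------------------
ACC-101: refund    
ACC-102: withdrawal
ACC-103: withdrawal
ACC-106: fee       
ACC-101: refund    
ACC-102: transfer  
ACC-103: withdrawal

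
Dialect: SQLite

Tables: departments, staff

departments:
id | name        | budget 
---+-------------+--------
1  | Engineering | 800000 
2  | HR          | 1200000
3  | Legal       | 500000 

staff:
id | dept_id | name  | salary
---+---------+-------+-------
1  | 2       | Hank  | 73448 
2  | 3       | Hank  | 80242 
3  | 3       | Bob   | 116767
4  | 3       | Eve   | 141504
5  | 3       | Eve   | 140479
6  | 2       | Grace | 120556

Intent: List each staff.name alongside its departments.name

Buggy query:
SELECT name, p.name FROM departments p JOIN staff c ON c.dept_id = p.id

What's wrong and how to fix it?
Bug: Both tables have a 'name' column; the unqualified reference is ambiguous

Fix: Qualify the column with its table alias (c.name)

Corrected query:
SELECT c.name, p.name FROM departments p JOIN staff c ON c.dept_id = p.id

Result:
name  | name 
------+------
Hank  | HR   
Hank  | Legal
Bob   | Legal
Eve   | Legal
Eve   | Legal
Grace | HR   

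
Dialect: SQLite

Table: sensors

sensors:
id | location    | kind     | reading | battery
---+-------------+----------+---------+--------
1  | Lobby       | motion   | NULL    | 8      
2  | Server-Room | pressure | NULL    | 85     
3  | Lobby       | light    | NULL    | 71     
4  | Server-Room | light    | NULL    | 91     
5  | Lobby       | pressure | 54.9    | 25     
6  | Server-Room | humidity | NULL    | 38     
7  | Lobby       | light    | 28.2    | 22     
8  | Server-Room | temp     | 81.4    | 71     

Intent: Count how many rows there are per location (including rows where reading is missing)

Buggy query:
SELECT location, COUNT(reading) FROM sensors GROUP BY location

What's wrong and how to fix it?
Bug: COUNT(reading) skips NULLs, so groups with missing reading are undercounted

Fix: Use COUNT(*) to count all rows regardless of NULL

Corrected query:
SELECT location, COUNT(*) FROM sensors GROUP BY location

Result:
location    | COUNT(*)
------------+---------
Lobby       | 4       
Server-Room | 4       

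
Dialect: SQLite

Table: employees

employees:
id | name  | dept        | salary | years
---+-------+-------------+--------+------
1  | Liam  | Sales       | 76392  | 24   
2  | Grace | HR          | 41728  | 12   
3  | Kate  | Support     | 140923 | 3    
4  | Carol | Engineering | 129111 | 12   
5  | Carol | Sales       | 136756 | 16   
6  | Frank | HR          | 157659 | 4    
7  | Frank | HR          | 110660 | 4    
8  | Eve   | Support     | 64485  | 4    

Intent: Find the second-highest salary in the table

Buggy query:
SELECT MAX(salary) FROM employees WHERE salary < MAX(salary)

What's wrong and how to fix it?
Bug: MAX(salary) on the right of the comparison is an aggregate-in-WHERE error

Fix: Put the inner MAX in a scalar subquery

Corrected query:
SELECT MAX(salary) FROM employees WHERE salary < (SELECT MAX(salary) FROM employees)

Result:
MAX(salary)
-----------
140923     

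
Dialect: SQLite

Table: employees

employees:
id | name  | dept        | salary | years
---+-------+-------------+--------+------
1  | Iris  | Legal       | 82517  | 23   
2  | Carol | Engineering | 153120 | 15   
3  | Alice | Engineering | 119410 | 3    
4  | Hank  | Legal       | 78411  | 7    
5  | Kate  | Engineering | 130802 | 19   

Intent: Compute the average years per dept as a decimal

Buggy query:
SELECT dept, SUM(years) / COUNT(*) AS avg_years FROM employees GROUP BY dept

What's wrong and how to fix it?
Bug: SUM(years) and COUNT(*) are both integers; the division truncates the fractional part

Fix: Cast one side to REAL so the division keeps the fractional part

Corrected query:
SELECT dept, SUM(years) * 1.0 / COUNT(*) AS avg_years FROM employees GROUP BY dept

Result:
dept        | avg_years
------------+----------
Engineering | 12.333333
Legal       | 15       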